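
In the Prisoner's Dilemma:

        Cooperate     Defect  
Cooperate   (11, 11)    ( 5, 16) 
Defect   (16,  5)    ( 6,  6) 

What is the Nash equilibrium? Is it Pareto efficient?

(Defect, Defect) is NE; not Pareto efficient

Work:
Defect dominates Cooperate for both players:
If P2 cooperates: Defect (16) > Cooperate (11)
If P2 defects: Defect (6) > Cooperate (5)
NE: (Defect, Defect) with payoff (6, 6)
But (Cooperate, Cooperate) = (11, 11) Pareto dominates (6, 6)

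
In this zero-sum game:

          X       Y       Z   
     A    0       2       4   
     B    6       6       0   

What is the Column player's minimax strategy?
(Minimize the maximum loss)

Column should play Z, value = 4

Work:
Column player minimizes Row's maximum payoff:
Column X: max payoff to Row = 6
Column Y: max payoff to Row = 6
Column Z: max payoff to Row = 4
Minimum is 4, achieved by column Z.
Minimax strategy: Z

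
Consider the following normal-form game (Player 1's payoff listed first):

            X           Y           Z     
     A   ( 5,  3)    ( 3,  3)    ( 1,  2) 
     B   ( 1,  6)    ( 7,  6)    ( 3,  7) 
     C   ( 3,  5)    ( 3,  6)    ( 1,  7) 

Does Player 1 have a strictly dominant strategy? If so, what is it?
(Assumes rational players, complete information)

No strictly dominant strategy exists for Player 1

Work:
A strategy strictly dominates another if it gives a strictly higher payoff against every opponent action. Compare each pair of P1's strategies column-by-column:
  A vs B: [5 vs 1, 3 vs 7, 1 vs 3] → A does not strictly dominate B (column Y: 3 ≤ 7)
  A vs C: [5 vs 3, 3 vs 3, 1 vs 1] → A does not strictly dominate C (column Y: 3 ≤ 3)
  B vs A: [1 vs 5, 7 vs 3, 3 vs 1] → B does not strictly dominate A (column X: 1 ≤ 5)
  B vs C: [1 vs 3, 7 vs 3, 3 vs 1] → B does not strictly dominate C (column X: 1 ≤ 3)
  C vs A: [3 vs 5, 3 vs 3, 1 vs 1] → C does not strictly dominate A (column X: 3 ≤ 5)
  C vs B: [3 vs 1, 3 vs 7, 1 vs 3] → C does not strictly dominate B (column Y: 3 ≤ 7)
No single strategy strictly dominates all others → no strictly dominant strategy.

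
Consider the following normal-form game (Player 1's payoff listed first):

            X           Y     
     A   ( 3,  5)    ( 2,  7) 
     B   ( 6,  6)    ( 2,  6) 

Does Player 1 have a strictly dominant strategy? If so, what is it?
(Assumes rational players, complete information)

No strictly dominant strategy exists for Player 1

Work:
A strategy strictly dominates another if it gives a strictly higher payoff against every opponent action. Compare each pair of P1's strategies column-by-column:
  A vs B: [3 vs 6, 2 vs 2] → A does not strictly dominate B (column X: 3 ≤ 6)
  B vs A: [6 vs 3, 2 vs 2] → B does not strictly dominate A (column Y: 2 ≤ 2)
No single strategy strictly dominates all others → no strictly dominant strategy.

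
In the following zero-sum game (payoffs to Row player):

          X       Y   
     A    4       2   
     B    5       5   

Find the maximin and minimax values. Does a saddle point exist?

Maximin = 5, Minimax = 5, Saddle: True

Work:
Row minimums: [2, 5] → maximin = 5
Column maximums: [5, 5] → minimax = 5
Saddle point exists! Game value = 5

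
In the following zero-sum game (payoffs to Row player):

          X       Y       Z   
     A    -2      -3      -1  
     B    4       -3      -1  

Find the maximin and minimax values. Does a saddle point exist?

Maximin = -3, Minimax = -3, Saddle: True

Work:
Row minimums: [-3, -3] → maximin = -3
Column maximums: [4, -3, -1] → minimax = -3
Saddle point exists! Game value = -3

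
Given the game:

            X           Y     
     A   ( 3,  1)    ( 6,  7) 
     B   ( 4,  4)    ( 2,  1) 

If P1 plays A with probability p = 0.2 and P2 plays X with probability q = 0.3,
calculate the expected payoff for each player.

E[P1] = 3.1, E[P2] = 2.56

Work:
E[P1] = p·q·π₁(A,X) + p·(1-q)·π₁(A,Y) + (1-p)·q·π₁(B,X) + (1-p)·(1-q)·π₁(B,Y)
= 0.2·0.3·3 + 0.2·0.7·6 + 0.8·0.3·4 + 0.8·0.7·2
= 3.1

E[P2] = 2.56 (similar calculation)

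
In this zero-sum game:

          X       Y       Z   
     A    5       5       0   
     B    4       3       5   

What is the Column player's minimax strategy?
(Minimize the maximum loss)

Column should play X or Y or Z (all achieve the minimum), value = 5

Work:
Column player minimizes Row's maximum payoff:
Column X: max payoff to Row = 5
Column Y: max payoff to Row = 5
Column Z: max payoff to Row = 5
Minimum is 5, achieved by columns X, Y, Z (tied).
Each of X or Y or Z is a minimax strategy.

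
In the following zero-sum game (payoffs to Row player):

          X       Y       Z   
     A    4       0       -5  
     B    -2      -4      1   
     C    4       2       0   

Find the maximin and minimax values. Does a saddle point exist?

Maximin = 0, Minimax = 1, Saddle: False

Work:
Row minimums: [-5, -4, 0] → maximin = 0
Column maximums: [4, 2, 1] → minimax = 1
No saddle point (maximin ≠ minimax). Mixed strategy needed.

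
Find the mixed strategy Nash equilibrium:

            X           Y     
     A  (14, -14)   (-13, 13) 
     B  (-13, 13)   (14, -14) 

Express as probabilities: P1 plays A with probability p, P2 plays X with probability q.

p = 0.5, q = 0.5

Work:
Find probabilities that make opponent indifferent:
P2 chooses q to make P1 indifferent between A and B
P1 chooses p to make P2 indifferent between X and Y
Mixed NE: P1 plays (A: 0.5, B: 0.5), P2 plays (X: 0.5, Y: 0.5)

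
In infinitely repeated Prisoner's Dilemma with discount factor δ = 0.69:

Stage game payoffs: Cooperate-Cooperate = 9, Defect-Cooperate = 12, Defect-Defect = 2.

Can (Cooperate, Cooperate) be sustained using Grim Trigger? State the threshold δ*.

δ* = 0.3; since δ = 0.69 ≥ 0.3, cooperation can be sustained

Work:
For Grim Trigger:
Cooperate forever: 9/(1-δ)
Defect then punished: 12 + 2·δ/(1-δ)
Need: 9/(1-δ) ≥ 12 + 2·δ/(1-δ)
Solving: δ ≥ (T-R)/(T-P) = (12-9)/(12-2) = 0.3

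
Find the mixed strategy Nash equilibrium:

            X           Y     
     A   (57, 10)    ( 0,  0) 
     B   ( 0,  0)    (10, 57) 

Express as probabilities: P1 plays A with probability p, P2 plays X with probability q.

p = 0.8507, q = 0.1493

Work:
Find probabilities that make opponent indifferent:
P2 chooses q to make P1 indifferent between A and B
P1 chooses p to make P2 indifferent between X and Y
Mixed NE: P1 plays (A: 0.8507, B: 0.1493), P2 plays (X: 0.1493, Y: 0.8507)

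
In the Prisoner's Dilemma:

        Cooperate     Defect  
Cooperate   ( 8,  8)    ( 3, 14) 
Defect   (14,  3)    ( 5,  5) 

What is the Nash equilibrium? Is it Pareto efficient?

(Defect, Defect) is NE; not Pareto efficient

Work:
Defect dominates Cooperate for both players:
If P2 cooperates: Defect (14) > Cooperate (8)
If P2 defects: Defect (5) > Cooperate (3)
NE: (Defect, Defect) with payoff (5, 5)
But (Cooperate, Cooperate) = (8, 8) Pareto dominates (5, 5)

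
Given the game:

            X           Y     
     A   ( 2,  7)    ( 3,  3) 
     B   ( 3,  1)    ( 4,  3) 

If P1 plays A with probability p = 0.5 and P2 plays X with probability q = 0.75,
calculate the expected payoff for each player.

E[P1] = 2.75, E[P2] = 3.75

Work:
E[P1] = p·q·π₁(A,X) + p·(1-q)·π₁(A,Y) + (1-p)·q·π₁(B,X) + (1-p)·(1-q)·π₁(B,Y)
= 0.5·0.75·2 + 0.5·0.25·3 + 0.5·0.75·3 + 0.5·0.25·4
= 2.75

E[P2] = 3.75 (similar calculation)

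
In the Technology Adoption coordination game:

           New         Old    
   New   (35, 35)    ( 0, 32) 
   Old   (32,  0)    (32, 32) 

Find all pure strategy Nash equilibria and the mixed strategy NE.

Pure NE: (New, New) and (Old, Old); Mixed NE: p = 0.9143, q = 0.9143

Work:
Check pure NE:
(New, New): (35, 35) - no unilateral deviation beneficial
(Old, Old): (32, 32) - no unilateral deviation beneficial
Mixed NE: P1 plays New with p = 0.9143, P2 plays New with q = 0.9143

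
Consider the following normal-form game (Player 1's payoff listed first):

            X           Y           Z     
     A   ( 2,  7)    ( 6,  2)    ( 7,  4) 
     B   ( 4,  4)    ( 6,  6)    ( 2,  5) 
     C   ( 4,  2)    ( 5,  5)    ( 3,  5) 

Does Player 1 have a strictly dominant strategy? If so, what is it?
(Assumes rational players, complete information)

No strictly dominant strategy exists for Player 1

Work:
A strategy strictly dominates another if it gives a strictly higher payoff against every opponent action. Compare each pair of P1's strategies column-by-column:
  A vs B: [2 vs 4, 6 vs 6, 7 vs 2] → A does not strictly dominate B (column X: 2 ≤ 4)
  A vs C: [2 vs 4, 6 vs 5, 7 vs 3] → A does not strictly dominate C (column X: 2 ≤ 4)
  B vs A: [4 vs 2, 6 vs 6, 2 vs 7] → B does not strictly dominate A (column Y: 6 ≤ 6)
  B vs C: [4 vs 4, 6 vs 5, 2 vs 3] → B does not strictly dominate C (column X: 4 ≤ 4)
  C vs A: [4 vs 2, 5 vs 6, 3 vs 7] → C does not strictly dominate A (column Y: 5 ≤ 6)
  C vs B: [4 vs 4, 5 vs 6, 3 vs 2] → C does not strictly dominate B (column X: 4 ≤ 4)
No single strategy strictly dominates all others → no strictly dominant strategy.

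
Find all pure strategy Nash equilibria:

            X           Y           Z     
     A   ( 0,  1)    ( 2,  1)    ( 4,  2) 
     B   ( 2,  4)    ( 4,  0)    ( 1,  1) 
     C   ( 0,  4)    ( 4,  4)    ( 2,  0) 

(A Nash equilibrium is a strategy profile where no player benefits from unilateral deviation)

Nash equilibrium: (A, Z), (B, X), (C, Y)

Work:
Best responses:
  P1 vs X: payoffs [0, 2, 0] → best response B (payoff 2)
  P1 vs Y: payoffs [2, 4, 4] → best response B/C (payoff 4)
  P1 vs Z: payoffs [4, 1, 2] → best response A (payoff 4)
  P2 vs A: payoffs [1, 1, 2] → best response Z (payoff 2)
  P2 vs B: payoffs [4, 0, 1] → best response X (payoff 4)
  P2 vs C: payoffs [4, 4, 0] → best response X/Y (payoff 4)
Mutual best responses: (A,Z), (B,X), (C,Y) → Nash equilibria.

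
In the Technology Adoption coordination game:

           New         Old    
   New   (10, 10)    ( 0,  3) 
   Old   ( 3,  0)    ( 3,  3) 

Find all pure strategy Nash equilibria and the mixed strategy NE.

Pure NE: (New, New) and (Old, Old); Mixed NE: p = 0.3, q = 0.3

Work:
Check pure NE:
(New, New): (10, 10) - no unilateral deviation beneficial
(Old, Old): (3, 3) - no unilateral deviation beneficial
Mixed NE: P1 plays New with p = 0.3, P2 plays New with q = 0.3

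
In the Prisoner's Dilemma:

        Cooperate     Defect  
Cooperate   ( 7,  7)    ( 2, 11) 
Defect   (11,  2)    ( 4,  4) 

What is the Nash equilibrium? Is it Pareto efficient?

(Defect, Defect) is NE; not Pareto efficient

Work:
Defect dominates Cooperate for both players:
If P2 cooperates: Defect (11) > Cooperate (7)
If P2 defects: Defect (4) > Cooperate (2)
NE: (Defect, Defect) with payoff (4, 4)
But (Cooperate, Cooperate) = (7, 7) Pareto dominates (4, 4)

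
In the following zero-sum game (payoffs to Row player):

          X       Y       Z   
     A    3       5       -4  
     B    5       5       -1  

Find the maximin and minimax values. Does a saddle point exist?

Maximin = -1, Minimax = -1, Saddle: True

Work:
Row minimums: [-4, -1] → maximin = -1
Column maximums: [5, 5, -1] → minimax = -1
Saddle point exists! Game value = -1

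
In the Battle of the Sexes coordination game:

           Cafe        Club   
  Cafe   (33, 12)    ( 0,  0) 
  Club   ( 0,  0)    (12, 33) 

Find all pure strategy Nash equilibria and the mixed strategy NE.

Pure NE: (Cafe, Cafe) and (Club, Club); Mixed NE: p = 0.7333, q = 0.2667

Work:
Check pure NE:
(Cafe, Cafe): (33, 12) - no unilateral deviation beneficial
(Club, Club): (12, 33) - no unilateral deviation beneficial
Mixed NE: P1 plays Cafe with p = 0.7333, P2 plays Cafe with q = 0.2667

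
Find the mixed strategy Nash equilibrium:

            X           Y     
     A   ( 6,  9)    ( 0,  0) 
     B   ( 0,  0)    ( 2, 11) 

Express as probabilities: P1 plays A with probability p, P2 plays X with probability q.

p = 0.55, q = 0.25

Work:
Find probabilities that make opponent indifferent:
P2 chooses q to make P1 indifferent between A and B
P1 chooses p to make P2 indifferent between X and Y
Mixed NE: P1 plays (A: 0.55, B: 0.45), P2 plays (X: 0.25, Y: 0.75)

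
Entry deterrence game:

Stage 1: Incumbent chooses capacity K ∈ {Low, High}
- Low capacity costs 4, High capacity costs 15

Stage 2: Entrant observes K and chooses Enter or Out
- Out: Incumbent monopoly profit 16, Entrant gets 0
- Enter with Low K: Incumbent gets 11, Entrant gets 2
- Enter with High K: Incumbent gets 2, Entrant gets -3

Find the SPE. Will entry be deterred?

SPE: (Low, Enter|Low, Out|High); Entry not deterred. Incumbent net profit = 7, Entrant gets 2

Work:
After Low K: Entrant enters (2 > 0)
After High K: Entrant stays out (-3 < 0)
Incumbent: Low → 11−4=7, High → 16−15=1
Incumbent chooses Low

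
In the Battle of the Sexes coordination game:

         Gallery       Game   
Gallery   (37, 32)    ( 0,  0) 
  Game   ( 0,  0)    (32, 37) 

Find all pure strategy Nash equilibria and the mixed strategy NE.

Pure NE: (Gallery, Gallery) and (Game, Game); Mixed NE: p = 0.5362, q = 0.4638

Work:
Check pure NE:
(Gallery, Gallery): (37, 32) - no unilateral deviation beneficial
(Game, Game): (32, 37) - no unilateral deviation beneficial
Mixed NE: P1 plays Gallery with p = 0.5362, P2 plays Gallery with q = 0.4638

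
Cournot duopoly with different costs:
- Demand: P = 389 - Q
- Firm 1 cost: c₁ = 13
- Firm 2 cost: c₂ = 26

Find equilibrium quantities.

q₁* = 129.67, q₂* = 116.67

Work:
Reaction: q₁ = (389 - 13 - q₂)/2
Reaction: q₂ = (389 - 26 - q₁)/2
Solve simultaneously:
q₁* = (389 - 2×13 + 26)/3 = 129.67
q₂* = (389 - 2×26 + 13)/3 = 116.67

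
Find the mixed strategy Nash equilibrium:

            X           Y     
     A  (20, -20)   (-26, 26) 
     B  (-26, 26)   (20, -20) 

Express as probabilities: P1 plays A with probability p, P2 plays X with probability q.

p = 0.5, q = 0.5

Work:
Find probabilities that make opponent indifferent:
P2 chooses q to make P1 indifferent between A and B
P1 chooses p to make P2 indifferent between X and Y
Mixed NE: P1 plays (A: 0.5, B: 0.5), P2 plays (X: 0.5, Y: 0.5)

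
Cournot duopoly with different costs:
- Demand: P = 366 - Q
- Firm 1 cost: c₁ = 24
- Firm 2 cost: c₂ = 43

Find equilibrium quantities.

q₁* = 120.33, q₂* = 101.33

Work:
Reaction: q₁ = (366 - 24 - q₂)/2
Reaction: q₂ = (366 - 43 - q₁)/2
Solve simultaneously:
q₁* = (366 - 2×24 + 43)/3 = 120.33
q₂* = (366 - 2×43 + 24)/3 = 101.33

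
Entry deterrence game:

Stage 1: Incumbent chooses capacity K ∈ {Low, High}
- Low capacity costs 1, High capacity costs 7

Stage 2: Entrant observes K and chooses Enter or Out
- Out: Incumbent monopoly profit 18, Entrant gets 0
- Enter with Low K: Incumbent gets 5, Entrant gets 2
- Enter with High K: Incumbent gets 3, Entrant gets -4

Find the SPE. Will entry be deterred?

SPE: (High, Enter|Low, Out|High); Entry deterred. Incumbent net profit = 11

Work:
After Low K: Entrant enters (2 > 0)
After High K: Entrant stays out (-4 < 0)
Incumbent: Low → 5−1=4, High → 18−7=11
Incumbent chooses High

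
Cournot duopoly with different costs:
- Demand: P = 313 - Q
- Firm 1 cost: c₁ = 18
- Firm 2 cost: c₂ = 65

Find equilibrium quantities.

q₁* = 114.0, q₂* = 67.0

Work:
Reaction: q₁ = (313 - 18 - q₂)/2
Reaction: q₂ = (313 - 65 - q₁)/2
Solve simultaneously:
q₁* = (313 - 2×18 + 65)/3 = 114.0
q₂* = (313 - 2×65 + 18)/3 = 67.0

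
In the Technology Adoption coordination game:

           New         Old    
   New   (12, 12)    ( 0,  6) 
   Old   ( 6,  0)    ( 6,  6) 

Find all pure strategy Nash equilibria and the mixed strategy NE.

Pure NE: (New, New) and (Old, Old); Mixed NE: p = 0.5, q = 0.5

Work:
Check pure NE:
(New, New): (12, 12) - no unilateral deviation beneficial
(Old, Old): (6, 6) - no unilateral deviation beneficial
Mixed NE: P1 plays New with p = 0.5, P2 plays New with q = 0.5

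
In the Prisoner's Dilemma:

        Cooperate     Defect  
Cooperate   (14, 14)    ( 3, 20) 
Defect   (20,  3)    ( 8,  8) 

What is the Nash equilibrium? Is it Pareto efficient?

(Defect, Defect) is NE; not Pareto efficient

Work:
Defect dominates Cooperate for both players:
If P2 cooperates: Defect (20) > Cooperate (14)
If P2 defects: Defect (8) > Cooperate (3)
NE: (Defect, Defect) with payoff (8, 8)
But (Cooperate, Cooperate) = (14, 14) Pareto dominates (8, 8)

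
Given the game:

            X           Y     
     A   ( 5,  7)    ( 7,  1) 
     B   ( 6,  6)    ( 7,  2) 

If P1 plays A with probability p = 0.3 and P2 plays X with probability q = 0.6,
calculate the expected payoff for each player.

E[P1] = 6.22, E[P2] = 4.46

Work:
E[P1] = p·q·π₁(A,X) + p·(1-q)·π₁(A,Y) + (1-p)·q·π₁(B,X) + (1-p)·(1-q)·π₁(B,Y)
= 0.3·0.6·5 + 0.3·0.4·7 + 0.7·0.6·6 + 0.7·0.4·7
= 6.22

E[P2] = 4.46 (similar calculation)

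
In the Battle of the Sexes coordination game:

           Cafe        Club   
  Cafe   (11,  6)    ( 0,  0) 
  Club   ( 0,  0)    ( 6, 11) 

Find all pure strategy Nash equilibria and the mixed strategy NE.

Pure NE: (Cafe, Cafe) and (Club, Club); Mixed NE: p = 0.6471, q = 0.3529

Work:
Check pure NE:
(Cafe, Cafe): (11, 6) - no unilateral deviation beneficial
(Club, Club): (6, 11) - no unilateral deviation beneficial
Mixed NE: P1 plays Cafe with p = 0.6471, P2 plays Cafe with q = 0.3529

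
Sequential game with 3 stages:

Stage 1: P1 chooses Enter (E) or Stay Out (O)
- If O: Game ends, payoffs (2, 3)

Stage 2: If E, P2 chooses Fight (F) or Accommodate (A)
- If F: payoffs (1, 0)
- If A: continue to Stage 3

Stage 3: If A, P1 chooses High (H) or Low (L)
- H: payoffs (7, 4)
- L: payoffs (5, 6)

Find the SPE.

SPE: (E, A, H); Outcome (7, 4)

Work:
Stage 3: P1 chooses H (7 vs 5)
Stage 2: P2: F->0, A->4 (anticipating H). Choose A
Stage 1: P1: O->2, E->7 (anticipating A, H). Choose E
SPE path: E -> A -> H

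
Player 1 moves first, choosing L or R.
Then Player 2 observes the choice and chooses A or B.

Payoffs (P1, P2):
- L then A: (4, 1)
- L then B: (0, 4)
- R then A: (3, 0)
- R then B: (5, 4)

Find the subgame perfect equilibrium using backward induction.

P1 plays R, P2 plays B after L and B after R; Payoff (5, 4)

Work:
Backward induction:
After L: P2 chooses B → P1 gets 0
After R: P2 chooses B → P1 gets 5
P1 chooses R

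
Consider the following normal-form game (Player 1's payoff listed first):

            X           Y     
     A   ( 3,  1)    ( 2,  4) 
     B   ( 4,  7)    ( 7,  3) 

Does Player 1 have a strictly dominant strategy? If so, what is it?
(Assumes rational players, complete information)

Yes, Player 1's strictly dominant strategy is B

Work:
A strategy strictly dominates another if it gives a strictly higher payoff against every opponent action. Compare each pair of P1's strategies column-by-column:
  A vs B: [3 vs 4, 2 vs 7] → A does not strictly dominate B (column X: 3 ≤ 4)
  B vs A: [4 vs 3, 7 vs 2] → B strictly dominates A
B strictly dominates every other strategy → strictly dominant.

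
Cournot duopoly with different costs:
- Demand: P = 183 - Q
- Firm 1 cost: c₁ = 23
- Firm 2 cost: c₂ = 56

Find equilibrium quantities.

q₁* = 64.33, q₂* = 31.33

Work:
Reaction: q₁ = (183 - 23 - q₂)/2
Reaction: q₂ = (183 - 56 - q₁)/2
Solve simultaneously:
q₁* = (183 - 2×23 + 56)/3 = 64.33
q₂* = (183 - 2×56 + 23)/3 = 31.33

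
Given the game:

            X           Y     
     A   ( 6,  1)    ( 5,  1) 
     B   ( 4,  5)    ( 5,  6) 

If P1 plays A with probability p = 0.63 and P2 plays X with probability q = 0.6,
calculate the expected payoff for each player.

E[P1] = 5.156, E[P2] = 2.628

Work:
E[P1] = p·q·π₁(A,X) + p·(1-q)·π₁(A,Y) + (1-p)·q·π₁(B,X) + (1-p)·(1-q)·π₁(B,Y)
= 0.63·0.6·6 + 0.63·0.4·5 + 0.37·0.6·4 + 0.37·0.4·5
= 5.156

E[P2] = 2.628 (similar calculation)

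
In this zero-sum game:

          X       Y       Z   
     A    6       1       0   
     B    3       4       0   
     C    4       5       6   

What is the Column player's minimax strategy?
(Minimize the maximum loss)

Column should play Y, value = 5

Work:
Column player minimizes Row's maximum payoff:
Column X: max payoff to Row = 6
Column Y: max payoff to Row = 5
Column Z: max payoff to Row = 6
Minimum is 5, achieved by column Y.
Minimax strategy: Y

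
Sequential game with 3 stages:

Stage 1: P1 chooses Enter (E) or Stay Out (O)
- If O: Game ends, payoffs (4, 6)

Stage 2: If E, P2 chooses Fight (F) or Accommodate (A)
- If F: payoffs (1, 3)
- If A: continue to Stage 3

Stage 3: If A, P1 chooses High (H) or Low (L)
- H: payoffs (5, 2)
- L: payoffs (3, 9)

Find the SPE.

SPE: (O, F, H); Outcome (4, 6)

Work:
Stage 3: P1 chooses H (5 vs 3)
Stage 2: P2: F->3, A->2 (anticipating H). Choose F
Stage 1: P1: O->4, E->1 (anticipating F, H). Choose O
SPE path: O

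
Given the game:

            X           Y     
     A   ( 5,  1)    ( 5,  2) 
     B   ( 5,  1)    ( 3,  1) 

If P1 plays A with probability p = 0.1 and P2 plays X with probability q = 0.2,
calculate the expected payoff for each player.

E[P1] = 3.56, E[P2] = 1.08

Work:
E[P1] = p·q·π₁(A,X) + p·(1-q)·π₁(A,Y) + (1-p)·q·π₁(B,X) + (1-p)·(1-q)·π₁(B,Y)
= 0.1·0.2·5 + 0.1·0.8·5 + 0.9·0.2·5 + 0.9·0.8·3
= 3.56

E[P2] = 1.08 (similar calculation)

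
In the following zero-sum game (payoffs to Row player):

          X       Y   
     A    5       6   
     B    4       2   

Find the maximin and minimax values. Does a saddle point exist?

Maximin = 5, Minimax = 5, Saddle: True

Work:
Row minimums: [5, 2] → maximin = 5
Column maximums: [5, 6] → minimax = 5
Saddle point exists! Game value = 5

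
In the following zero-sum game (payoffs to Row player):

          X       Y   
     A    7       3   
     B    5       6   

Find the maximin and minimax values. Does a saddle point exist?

Maximin = 5, Minimax = 6, Saddle: False

Work:
Row minimums: [3, 5] → maximin = 5
Column maximums: [7, 6] → minimax = 6
No saddle point (maximin ≠ minimax). Mixed strategy needed.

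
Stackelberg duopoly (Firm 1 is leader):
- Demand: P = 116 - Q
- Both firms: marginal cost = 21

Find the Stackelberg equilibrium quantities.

q₁* (leader) = 47.5, q₂* (follower) = 23.75

Work:
Follower's reaction: q₂ = (a - c - q₁)/2
Leader substitutes: π₁ = q₁·(a - q₁ - (a-c-q₁)/2 - c)
FOC: q₁* = (116 - 21)/2 = 47.50
Then: q₂* = (116 - 21 - 47.5)/2 = 23.75
Leader has first-mover advantage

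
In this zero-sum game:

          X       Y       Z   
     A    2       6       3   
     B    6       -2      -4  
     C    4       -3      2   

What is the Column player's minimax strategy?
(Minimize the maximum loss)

Column should play Z, value = 3

Work:
Column player minimizes Row's maximum payoff:
Column X: max payoff to Row = 6
Column Y: max payoff to Row = 6
Column Z: max payoff to Row = 3
Minimum is 3, achieved by column Z.
Minimax strategy: Z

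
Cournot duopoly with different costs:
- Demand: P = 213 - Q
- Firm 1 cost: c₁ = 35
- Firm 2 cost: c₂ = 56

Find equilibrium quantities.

q₁* = 66.33, q₂* = 45.33

Work:
Reaction: q₁ = (213 - 35 - q₂)/2
Reaction: q₂ = (213 - 56 - q₁)/2
Solve simultaneously:
q₁* = (213 - 2×35 + 56)/3 = 66.33
q₂* = (213 - 2×56 + 35)/3 = 45.33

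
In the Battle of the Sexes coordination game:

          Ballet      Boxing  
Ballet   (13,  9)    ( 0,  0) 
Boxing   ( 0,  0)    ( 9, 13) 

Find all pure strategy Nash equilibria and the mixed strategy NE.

Pure NE: (Ballet, Ballet) and (Boxing, Boxing); Mixed NE: p = 0.5909, q = 0.4091

Work:
Check pure NE:
(Ballet, Ballet): (13, 9) - no unilateral deviation beneficial
(Boxing, Boxing): (9, 13) - no unilateral deviation beneficial
Mixed NE: P1 plays Ballet with p = 0.5909, P2 plays Ballet with q = 0.4091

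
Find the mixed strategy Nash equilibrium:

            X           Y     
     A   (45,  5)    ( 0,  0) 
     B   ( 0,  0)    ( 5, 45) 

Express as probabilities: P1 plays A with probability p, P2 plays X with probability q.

p = 0.9, q = 0.1

Work:
Find probabilities that make opponent indifferent:
P2 chooses q to make P1 indifferent between A and B
P1 chooses p to make P2 indifferent between X and Y
Mixed NE: P1 plays (A: 0.9, B: 0.1), P2 plays (X: 0.1, Y: 0.9)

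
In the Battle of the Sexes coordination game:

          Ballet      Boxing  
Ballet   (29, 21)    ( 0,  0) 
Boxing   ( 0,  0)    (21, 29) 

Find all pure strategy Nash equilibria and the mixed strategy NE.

Pure NE: (Ballet, Ballet) and (Boxing, Boxing); Mixed NE: p = 0.58, q = 0.42

Work:
Check pure NE:
(Ballet, Ballet): (29, 21) - no unilateral deviation beneficial
(Boxing, Boxing): (21, 29) - no unilateral deviation beneficial
Mixed NE: P1 plays Ballet with p = 0.58, P2 plays Ballet with q = 0.42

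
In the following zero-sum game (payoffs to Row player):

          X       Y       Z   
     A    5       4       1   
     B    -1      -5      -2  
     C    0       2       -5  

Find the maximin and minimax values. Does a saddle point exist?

Maximin = 1, Minimax = 1, Saddle: True

Work:
Row minimums: [1, -5, -5] → maximin = 1
Column maximums: [5, 4, 1] → minimax = 1
Saddle point exists! Game value = 1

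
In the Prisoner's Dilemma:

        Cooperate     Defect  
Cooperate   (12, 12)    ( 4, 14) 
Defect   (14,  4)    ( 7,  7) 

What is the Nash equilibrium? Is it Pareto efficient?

(Defect, Defect) is NE; not Pareto efficient

Work:
Defect dominates Cooperate for both players:
If P2 cooperates: Defect (14) > Cooperate (12)
If P2 defects: Defect (7) > Cooperate (4)
NE: (Defect, Defect) with payoff (7, 7)
But (Cooperate, Cooperate) = (12, 12) Pareto dominates (7, 7)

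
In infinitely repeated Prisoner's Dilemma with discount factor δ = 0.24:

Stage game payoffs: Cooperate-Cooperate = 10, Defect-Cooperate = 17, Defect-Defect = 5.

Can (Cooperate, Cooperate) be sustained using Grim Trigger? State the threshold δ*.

δ* = 0.5833; since δ = 0.24 < 0.5833, cooperation cannot be sustained

Work:
For Grim Trigger:
Cooperate forever: 10/(1-δ)
Defect then punished: 17 + 5·δ/(1-δ)
Need: 10/(1-δ) ≥ 17 + 5·δ/(1-δ)
Solving: δ ≥ (T-R)/(T-P) = (17-10)/(17-5) = 0.5833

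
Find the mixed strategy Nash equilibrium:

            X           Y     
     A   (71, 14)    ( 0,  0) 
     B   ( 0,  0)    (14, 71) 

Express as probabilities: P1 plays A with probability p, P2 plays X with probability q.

p = 0.8353, q = 0.1647

Work:
Find probabilities that make opponent indifferent:
P2 chooses q to make P1 indifferent between A and B
P1 chooses p to make P2 indifferent between X and Y
Mixed NE: P1 plays (A: 0.8353, B: 0.1647), P2 plays (X: 0.1647, Y: 0.8353)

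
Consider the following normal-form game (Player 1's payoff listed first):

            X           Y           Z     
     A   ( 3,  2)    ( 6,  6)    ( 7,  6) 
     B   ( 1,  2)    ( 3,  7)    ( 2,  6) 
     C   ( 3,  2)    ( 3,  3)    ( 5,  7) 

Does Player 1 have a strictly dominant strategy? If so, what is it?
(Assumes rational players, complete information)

No strictly dominant strategy exists for Player 1

Work:
A strategy strictly dominates another if it gives a strictly higher payoff against every opponent action. Compare each pair of P1's strategies column-by-column:
  A vs B: [3 vs 1, 6 vs 3, 7 vs 2] → A strictly dominates B
  A vs C: [3 vs 3, 6 vs 3, 7 vs 5] → A does not strictly dominate C (column X: 3 ≤ 3)
  B vs A: [1 vs 3, 3 vs 6, 2 vs 7] → B does not strictly dominate A (column X: 1 ≤ 3)
  B vs C: [1 vs 3, 3 vs 3, 2 vs 5] → B does not strictly dominate C (column X: 1 ≤ 3)
  C vs A: [3 vs 3, 3 vs 6, 5 vs 7] → C does not strictly dominate A (column X: 3 ≤ 3)
  C vs B: [3 vs 1, 3 vs 3, 5 vs 2] → C does not strictly dominate B (column Y: 3 ≤ 3)
No single strategy strictly dominates all others → no strictly dominant strategy.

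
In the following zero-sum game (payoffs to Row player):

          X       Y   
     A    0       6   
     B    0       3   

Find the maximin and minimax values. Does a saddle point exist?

Maximin = 0, Minimax = 0, Saddle: True

Work:
Row minimums: [0, 0] → maximin = 0
Column maximums: [0, 6] → minimax = 0
Saddle point exists! Game value = 0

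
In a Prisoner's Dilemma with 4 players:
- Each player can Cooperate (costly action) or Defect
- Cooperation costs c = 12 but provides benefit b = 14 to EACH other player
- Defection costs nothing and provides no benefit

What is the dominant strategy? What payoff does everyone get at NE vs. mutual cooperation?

Dominant: Defect; NE payoff = 0; Coop payoff = 30

Work:
Defect dominates (saves cost c = 12, benefit to others is external)
NE: All defect → everyone gets 0
If all cooperate: each receives (3)×14 - 12 = 30
Social dilemma: 30 > 0 but NE gives 0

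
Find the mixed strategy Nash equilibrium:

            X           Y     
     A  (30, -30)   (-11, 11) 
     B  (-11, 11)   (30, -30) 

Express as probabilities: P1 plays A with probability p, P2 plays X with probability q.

p = 0.5, q = 0.5

Work:
Find probabilities that make opponent indifferent:
P2 chooses q to make P1 indifferent between A and B
P1 chooses p to make P2 indifferent between X and Y
Mixed NE: P1 plays (A: 0.5, B: 0.5), P2 plays (X: 0.5, Y: 0.5)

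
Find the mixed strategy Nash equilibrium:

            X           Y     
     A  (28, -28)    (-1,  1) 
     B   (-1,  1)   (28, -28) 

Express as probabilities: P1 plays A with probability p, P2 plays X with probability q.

p = 0.5, q = 0.5

Work:
Find probabilities that make opponent indifferent:
P2 chooses q to make P1 indifferent between A and B
P1 chooses p to make P2 indifferent between X and Y
Mixed NE: P1 plays (A: 0.5, B: 0.5), P2 plays (X: 0.5, Y: 0.5)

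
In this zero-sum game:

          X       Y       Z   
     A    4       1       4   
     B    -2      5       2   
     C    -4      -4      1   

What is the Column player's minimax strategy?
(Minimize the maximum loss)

Column should play X or Z (all achieve the minimum), value = 4

Work:
Column player minimizes Row's maximum payoff:
Column X: max payoff to Row = 4
Column Y: max payoff to Row = 5
Column Z: max payoff to Row = 4
Minimum is 4, achieved by columns X, Z (tied).
Each of X or Z is a minimax strategy.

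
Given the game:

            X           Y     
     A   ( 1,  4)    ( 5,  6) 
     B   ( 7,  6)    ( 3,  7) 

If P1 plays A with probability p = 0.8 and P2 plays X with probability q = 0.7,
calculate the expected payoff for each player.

E[P1] = 2.92, E[P2] = 4.94

Work:
E[P1] = p·q·π₁(A,X) + p·(1-q)·π₁(A,Y) + (1-p)·q·π₁(B,X) + (1-p)·(1-q)·π₁(B,Y)
= 0.8·0.7·1 + 0.8·0.3·5 + 0.2·0.7·7 + 0.2·0.3·3
= 2.92

E[P2] = 4.94 (similar calculation)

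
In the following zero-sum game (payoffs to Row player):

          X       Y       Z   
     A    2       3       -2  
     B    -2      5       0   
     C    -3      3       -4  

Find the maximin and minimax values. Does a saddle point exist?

Maximin = -2, Minimax = 0, Saddle: False

Work:
Row minimums: [-2, -2, -4] → maximin = -2
Column maximums: [2, 5, 0] → minimax = 0
No saddle point (maximin ≠ minimax). Mixed strategy needed.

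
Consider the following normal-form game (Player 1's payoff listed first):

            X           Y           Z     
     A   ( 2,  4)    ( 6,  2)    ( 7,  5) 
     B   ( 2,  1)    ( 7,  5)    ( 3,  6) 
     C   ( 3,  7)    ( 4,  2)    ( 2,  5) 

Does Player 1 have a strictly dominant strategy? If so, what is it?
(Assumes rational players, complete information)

No strictly dominant strategy exists for Player 1

Work:
A strategy strictly dominates another if it gives a strictly higher payoff against every opponent action. Compare each pair of P1's strategies column-by-column:
  A vs B: [2 vs 2, 6 vs 7, 7 vs 3] → A does not strictly dominate B (column X: 2 ≤ 2)
  A vs C: [2 vs 3, 6 vs 4, 7 vs 2] → A does not strictly dominate C (column X: 2 ≤ 3)
  B vs A: [2 vs 2, 7 vs 6, 3 vs 7] → B does not strictly dominate A (column X: 2 ≤ 2)
  B vs C: [2 vs 3, 7 vs 4, 3 vs 2] → B does not strictly dominate C (column X: 2 ≤ 3)
  C vs A: [3 vs 2, 4 vs 6, 2 vs 7] → C does not strictly dominate A (column Y: 4 ≤ 6)
  C vs B: [3 vs 2, 4 vs 7, 2 vs 3] → C does not strictly dominate B (column Y: 4 ≤ 7)
No single strategy strictly dominates all others → no strictly dominant strategy.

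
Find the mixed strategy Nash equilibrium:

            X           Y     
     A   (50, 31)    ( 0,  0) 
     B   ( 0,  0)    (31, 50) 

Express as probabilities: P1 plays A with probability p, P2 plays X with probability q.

p = 0.6173, q = 0.3827

Work:
Find probabilities that make opponent indifferent:
P2 chooses q to make P1 indifferent between A and B
P1 chooses p to make P2 indifferent between X and Y
Mixed NE: P1 plays (A: 0.6173, B: 0.3827), P2 plays (X: 0.3827, Y: 0.6173)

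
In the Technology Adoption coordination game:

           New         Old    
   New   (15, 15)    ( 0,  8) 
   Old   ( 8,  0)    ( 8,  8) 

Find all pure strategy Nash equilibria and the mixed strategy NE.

Pure NE: (New, New) and (Old, Old); Mixed NE: p = 0.5333, q = 0.5333

Work:
Check pure NE:
(New, New): (15, 15) - no unilateral deviation beneficial
(Old, Old): (8, 8) - no unilateral deviation beneficial
Mixed NE: P1 plays New with p = 0.5333, P2 plays New with q = 0.5333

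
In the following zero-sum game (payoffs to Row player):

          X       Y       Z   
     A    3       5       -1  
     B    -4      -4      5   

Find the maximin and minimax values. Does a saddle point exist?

Maximin = -1, Minimax = 3, Saddle: False

Work:
Row minimums: [-1, -4] → maximin = -1
Column maximums: [3, 5, 5] → minimax = 3
No saddle point (maximin ≠ minimax). Mixed strategy needed.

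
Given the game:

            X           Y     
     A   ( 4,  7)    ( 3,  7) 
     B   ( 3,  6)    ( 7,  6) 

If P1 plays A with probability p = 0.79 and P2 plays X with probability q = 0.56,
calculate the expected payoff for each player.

E[P1] = 3.812, E[P2] = 6.79

Work:
E[P1] = p·q·π₁(A,X) + p·(1-q)·π₁(A,Y) + (1-p)·q·π₁(B,X) + (1-p)·(1-q)·π₁(B,Y)
= 0.79·0.56·4 + 0.79·0.44·3 + 0.21·0.56·3 + 0.21·0.44·7
= 3.812

E[P2] = 6.79 (similar calculation)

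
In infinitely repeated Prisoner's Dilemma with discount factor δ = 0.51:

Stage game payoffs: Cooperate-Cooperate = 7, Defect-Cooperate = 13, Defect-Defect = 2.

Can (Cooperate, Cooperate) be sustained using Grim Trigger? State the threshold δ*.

δ* = 0.5455; since δ = 0.51 < 0.5455, cooperation cannot be sustained

Work:
For Grim Trigger:
Cooperate forever: 7/(1-δ)
Defect then punished: 13 + 2·δ/(1-δ)
Need: 7/(1-δ) ≥ 13 + 2·δ/(1-δ)
Solving: δ ≥ (T-R)/(T-P) = (13-7)/(13-2) = 0.5455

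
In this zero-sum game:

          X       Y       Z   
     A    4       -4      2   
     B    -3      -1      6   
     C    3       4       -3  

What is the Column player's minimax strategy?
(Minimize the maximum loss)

Column should play X or Y (all achieve the minimum), value = 4

Work:
Column player minimizes Row's maximum payoff:
Column X: max payoff to Row = 4
Column Y: max payoff to Row = 4
Column Z: max payoff to Row = 6
Minimum is 4, achieved by columns X, Y (tied).
Each of X or Y is a minimax strategy.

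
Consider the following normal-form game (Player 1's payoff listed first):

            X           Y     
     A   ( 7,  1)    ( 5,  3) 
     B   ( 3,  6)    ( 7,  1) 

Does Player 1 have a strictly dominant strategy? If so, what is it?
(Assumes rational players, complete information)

No strictly dominant strategy exists for Player 1

Work:
A strategy strictly dominates another if it gives a strictly higher payoff against every opponent action. Compare each pair of P1's strategies column-by-column:
  A vs B: [7 vs 3, 5 vs 7] → A does not strictly dominate B (column Y: 5 ≤ 7)
  B vs A: [3 vs 7, 7 vs 5] → B does not strictly dominate A (column X: 3 ≤ 7)
No single strategy strictly dominates all others → no strictly dominant strategy.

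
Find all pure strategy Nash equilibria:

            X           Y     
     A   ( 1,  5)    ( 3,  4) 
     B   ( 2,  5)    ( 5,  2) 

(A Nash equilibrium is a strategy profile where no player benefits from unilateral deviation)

Nash equilibrium: (B, X)

Work:
Best responses:
  P1 vs X: payoffs [1, 2] → best response B (payoff 2)
  P1 vs Y: payoffs [3, 5] → best response B (payoff 5)
  P2 vs A: payoffs [5, 4] → best response X (payoff 5)
  P2 vs B: payoffs [5, 2] → best response X (payoff 5)
Mutual best responses: (B,X) → Nash equilibria.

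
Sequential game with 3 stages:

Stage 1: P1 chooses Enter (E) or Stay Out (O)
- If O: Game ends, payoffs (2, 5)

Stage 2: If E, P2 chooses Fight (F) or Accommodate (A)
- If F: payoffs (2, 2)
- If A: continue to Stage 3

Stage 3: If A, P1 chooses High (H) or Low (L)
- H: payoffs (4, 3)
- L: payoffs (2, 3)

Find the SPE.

SPE: (E, A, H); Outcome (4, 3)

Work:
Stage 3: P1 chooses H (4 vs 2)
Stage 2: P2: F->2, A->3 (anticipating H). Choose A
Stage 1: P1: O->2, E->4 (anticipating A, H). Choose E
SPE path: E -> A -> H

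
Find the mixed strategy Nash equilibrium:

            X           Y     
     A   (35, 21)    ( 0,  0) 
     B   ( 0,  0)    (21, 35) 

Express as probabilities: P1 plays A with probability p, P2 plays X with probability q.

p = 0.625, q = 0.375

Work:
Find probabilities that make opponent indifferent:
P2 chooses q to make P1 indifferent between A and B
P1 chooses p to make P2 indifferent between X and Y
Mixed NE: P1 plays (A: 0.625, B: 0.375), P2 plays (X: 0.375, Y: 0.625)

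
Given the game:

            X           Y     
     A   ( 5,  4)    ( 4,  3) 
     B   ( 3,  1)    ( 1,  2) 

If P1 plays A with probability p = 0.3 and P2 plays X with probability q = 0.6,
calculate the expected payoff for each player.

E[P1] = 2.92, E[P2] = 2.06

Work:
E[P1] = p·q·π₁(A,X) + p·(1-q)·π₁(A,Y) + (1-p)·q·π₁(B,X) + (1-p)·(1-q)·π₁(B,Y)
= 0.3·0.6·5 + 0.3·0.4·4 + 0.7·0.6·3 + 0.7·0.4·1
= 2.92

E[P2] = 2.06 (similar calculation)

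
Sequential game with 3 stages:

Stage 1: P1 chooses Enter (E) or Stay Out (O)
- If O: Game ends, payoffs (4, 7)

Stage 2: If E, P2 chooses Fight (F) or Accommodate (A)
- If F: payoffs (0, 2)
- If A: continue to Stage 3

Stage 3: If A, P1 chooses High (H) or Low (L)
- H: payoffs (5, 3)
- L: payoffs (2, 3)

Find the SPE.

SPE: (E, A, H); Outcome (5, 3)

Work:
Stage 3: P1 chooses H (5 vs 2)
Stage 2: P2: F->2, A->3 (anticipating H). Choose A
Stage 1: P1: O->4, E->5 (anticipating A, H). Choose E
SPE path: E -> A -> H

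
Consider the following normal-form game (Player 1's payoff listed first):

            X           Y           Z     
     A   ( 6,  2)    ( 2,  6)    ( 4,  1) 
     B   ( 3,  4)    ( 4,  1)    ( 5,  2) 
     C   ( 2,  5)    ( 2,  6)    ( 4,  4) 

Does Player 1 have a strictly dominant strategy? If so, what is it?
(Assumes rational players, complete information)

No strictly dominant strategy exists for Player 1

Work:
A strategy strictly dominates another if it gives a strictly higher payoff against every opponent action. Compare each pair of P1's strategies column-by-column:
  A vs B: [6 vs 3, 2 vs 4, 4 vs 5] → A does not strictly dominate B (column Y: 2 ≤ 4)
  A vs C: [6 vs 2, 2 vs 2, 4 vs 4] → A does not strictly dominate C (column Y: 2 ≤ 2)
  B vs A: [3 vs 6, 4 vs 2, 5 vs 4] → B does not strictly dominate A (column X: 3 ≤ 6)
  B vs C: [3 vs 2, 4 vs 2, 5 vs 4] → B strictly dominates C
  C vs A: [2 vs 6, 2 vs 2, 4 vs 4] → C does not strictly dominate A (column X: 2 ≤ 6)
  C vs B: [2 vs 3, 2 vs 4, 4 vs 5] → C does not strictly dominate B (column X: 2 ≤ 3)
No single strategy strictly dominates all others → no strictly dominant strategy.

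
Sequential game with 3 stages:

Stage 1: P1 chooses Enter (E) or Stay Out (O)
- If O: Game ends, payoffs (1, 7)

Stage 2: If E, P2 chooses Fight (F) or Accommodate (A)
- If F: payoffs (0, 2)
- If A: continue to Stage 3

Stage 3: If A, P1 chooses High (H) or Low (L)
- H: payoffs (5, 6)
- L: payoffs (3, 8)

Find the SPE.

SPE: (E, A, H); Outcome (5, 6)

Work:
Stage 3: P1 chooses H (5 vs 3)
Stage 2: P2: F->2, A->6 (anticipating H). Choose A
Stage 1: P1: O->1, E->5 (anticipating A, H). Choose E
SPE path: E -> A -> H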